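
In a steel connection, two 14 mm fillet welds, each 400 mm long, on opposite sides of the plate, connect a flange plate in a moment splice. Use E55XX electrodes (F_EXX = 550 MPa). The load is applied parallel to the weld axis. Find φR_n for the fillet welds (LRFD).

φR_n ≈ 1960 kN

Effective throat t_e = 0.707 × 14 = 9.898 mm.
Total length L = 800 mm; A_we = 9.898 × 800 = 7918 mm².
F_nw = 0.6 F_EXX = 0.6 × 550 = 330 MPa.
φR_n = 0.75 × 330 × 7918 × 10⁻³ = 1960 kN.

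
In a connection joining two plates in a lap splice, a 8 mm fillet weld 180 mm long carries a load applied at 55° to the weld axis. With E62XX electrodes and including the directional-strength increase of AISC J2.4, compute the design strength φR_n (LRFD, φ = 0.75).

φR_n ≈ 389 kN

E62XX → F_EXX = 620 MPa.
t_e = 0.707 × 8 = 5.656 mm; A_we = 5.656 × 180 = 1018 mm².
Directional factor: 1.0 + 0.5 sin^1.5(55°) = 1.371.
F_nw = 0.6 × 620 × 1.371 = 509.9 MPa.
φR_n = 0.75 × 509.9 × 1018 × 10⁻³ = 389.3 kN.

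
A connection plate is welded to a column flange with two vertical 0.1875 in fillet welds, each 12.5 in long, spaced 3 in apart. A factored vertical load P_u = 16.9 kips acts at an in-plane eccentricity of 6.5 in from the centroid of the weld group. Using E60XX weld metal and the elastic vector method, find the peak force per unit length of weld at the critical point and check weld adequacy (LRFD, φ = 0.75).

E60XX → F_EXX = 60 ksi.
Total weld length L_w = 25 in. Treat welds as unit-width lines.
Polar moment about centroid: J = 2[d³/12 + d(b/2)²] = 2[12.5³/12 + 12.5×1.5²] = 381.8 in³.
Direct shear f_v = P/L_w = 16.9 / 25 = 0.676 kip/in (vertical).
Torsion M = P·e = 16.9 × 6.5 = 109.85 kip·in.
Critical point at (x, y) = (1.5, 6.25) from centroid. f_tx = M·y/J = 1.798 kip/in; f_ty = M·x/J = 0.4316 kip/in.
Resultant f_max = √[f_tx² + (f_v + f_ty)²] = √[1.798² + (0.676 + 0.4316)²] = 2.112 kip/in.
Capacity per unit length: φr_n = 0.75 × 0.6 × 60 × (0.707 × 0.1875) = 3.579 kip/in.
2.112 ≤ 3.579 → adequate.

f_max ≈ 2.11 kip/in; adequate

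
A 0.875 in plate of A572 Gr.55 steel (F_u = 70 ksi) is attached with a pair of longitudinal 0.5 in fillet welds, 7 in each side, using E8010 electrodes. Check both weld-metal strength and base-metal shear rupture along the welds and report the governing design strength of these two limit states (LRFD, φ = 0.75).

E80XX → F_EXX = 80 ksi.
t_e = 0.707 × 0.5 = 0.3535 in; L = 14 in.
Weld metal: φR_n = 0.75 × 0.6 × 80 × 0.3535 × 14 = 178.2 kip.
Base metal (shear rupture): φR_n = 0.75 × 0.6 × 70 × 0.875 × 14 = 385.9 kip.
Governing: weld metal.

φR_n ≈ 178 kip (weld metal governs)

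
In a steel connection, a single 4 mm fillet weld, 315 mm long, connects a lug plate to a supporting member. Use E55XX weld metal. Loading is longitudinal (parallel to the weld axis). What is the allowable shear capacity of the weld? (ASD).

E55XX → F_EXX = 550 MPa.
Effective throat t_e = 0.707 × 4 = 2.828 mm.
Total length L = 315 mm; A_we = 2.828 × 315 = 890.8 mm².
F_nw = 0.6 F_EXX = 0.6 × 550 = 330 MPa.
R_n = 330 × 890.8 × 10⁻³ = 294 kN; R_n/Ω = 294/2.0 = 147 kN.

R_n/Ω ≈ 147 kN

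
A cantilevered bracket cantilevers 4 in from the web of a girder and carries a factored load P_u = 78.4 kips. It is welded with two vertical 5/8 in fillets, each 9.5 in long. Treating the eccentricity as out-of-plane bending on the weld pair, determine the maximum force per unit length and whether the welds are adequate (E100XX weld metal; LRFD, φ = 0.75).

E100XX → F_EXX = 100 ksi.
L_w = 2 × 9.5 = 19 in; section modulus (unit throat) S = 2 × L²/6 = 30.08 in².
Direct shear f_v = P/L_w = 78.4/19 = 4.126 kip/in.
Moment M = P × e = 78.4 × 4 = 313.6 kip·in; bending f_b = M/S = 10.42 kip/in.
f_max = √(f_v² + f_b²) = √(4.126² + 10.42²) = 11.21 kip/in.
φr_n = 0.75 × 0.6 × 100 × (0.707 × 0.625) = 19.88 kip/in → adequate.

f_max ≈ 11.2 kip/in; adequate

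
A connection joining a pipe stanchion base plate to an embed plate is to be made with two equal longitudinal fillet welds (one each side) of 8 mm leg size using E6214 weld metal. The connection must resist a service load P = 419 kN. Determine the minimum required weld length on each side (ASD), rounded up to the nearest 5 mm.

E62XX → F_EXX = 620 MPa.
Throat t_e = 0.707 × 8 = 5.656 mm.
r_n/Ω = (0.6 × 620 × 5.656) / 2.0 = 1052 N/mm = 1.052 kN/mm.
L_req = P / (r_n/Ω) = 419 / 1.052 = 398.3 mm total.
Per side: 398.3 / 2 = 199.1 mm.
Round up → use L = 200 mm on each side.

L = 200 mm on each side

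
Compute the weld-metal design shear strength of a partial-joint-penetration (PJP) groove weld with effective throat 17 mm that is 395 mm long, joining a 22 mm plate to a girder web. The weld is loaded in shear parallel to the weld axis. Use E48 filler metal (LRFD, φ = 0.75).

E48XX → F_EXX = 480 MPa.
Effective throat (given) t_e = 17 mm.
A_we = 17 × 395 = 6715 mm².
F_nw = 0.6 F_EXX = 288 MPa.
φR_n = 0.75 × 288 × 6715 × 10⁻³ = 1450 kN.

φR_n ≈ 1450 kN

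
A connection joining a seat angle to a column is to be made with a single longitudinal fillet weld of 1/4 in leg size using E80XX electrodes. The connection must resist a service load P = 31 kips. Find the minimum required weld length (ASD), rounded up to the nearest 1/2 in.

E80XX → F_EXX = 80 ksi.
Throat t_e = 0.707 × 0.25 = 0.1767 in.
r_n/Ω = (0.6 × 80 × 0.1767) / 2.0 = 4.242 kip/in.
L_req = P / (r_n/Ω) = 31 / 4.242 = 7.308 in total.
Round up → use L = 7.5 in.

L = 7.5 in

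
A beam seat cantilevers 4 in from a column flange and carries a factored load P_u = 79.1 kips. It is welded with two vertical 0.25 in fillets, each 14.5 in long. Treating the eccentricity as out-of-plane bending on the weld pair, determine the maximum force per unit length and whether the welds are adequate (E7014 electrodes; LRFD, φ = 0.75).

E70XX → F_EXX = 70 ksi.
L_w = 2 × 14.5 = 29 in; section modulus (unit throat) S = 2 × L²/6 = 70.08 in².
Direct shear f_v = P/L_w = 79.1/29 = 2.728 kip/in.
Moment M = P × e = 79.1 × 4 = 316.4 kip·in; bending f_b = M/S = 4.515 kip/in.
f_max = √(f_v² + f_b²) = √(2.728² + 4.515²) = 5.275 kip/in.
φr_n = 0.75 × 0.6 × 70 × (0.707 × 0.25) = 5.568 kip/in → adequate.

f_max ≈ 5.27 kip/in; adequate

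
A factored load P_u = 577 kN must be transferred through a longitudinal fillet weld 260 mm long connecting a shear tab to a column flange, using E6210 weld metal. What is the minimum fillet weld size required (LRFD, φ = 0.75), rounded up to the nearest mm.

w = 12 mm

E62XX → F_EXX = 620 MPa.
Total weld length L = 260 mm.
Required throat t_e = P_u / (φ × 0.6 F_EXX × L) = 577 / (0.75 × 0.6 × 620 × 260 × 10⁻³) = 7.954 mm.
Required leg w = t_e / 0.707 = 11.25 mm → use 12 mm.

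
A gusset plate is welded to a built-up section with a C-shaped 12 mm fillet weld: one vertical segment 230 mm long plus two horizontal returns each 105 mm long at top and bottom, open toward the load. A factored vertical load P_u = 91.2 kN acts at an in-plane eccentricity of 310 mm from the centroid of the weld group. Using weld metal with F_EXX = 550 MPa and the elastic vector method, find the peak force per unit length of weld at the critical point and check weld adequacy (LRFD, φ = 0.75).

Total weld length L_w = 440 mm. Treat welds as unit-width lines.
Centroid: x̄ = 2×105×52.5 / 440 = 25.06 mm from the vertical weld.
Polar moment about centroid: J = I_x + I_y = [230³/12 + 2×105×115²] + [230×25.06² + 2(105³/12 + 105×27.44²)] = 4287000 mm³.
Direct shear f_v = P/L_w = 91.2×10³ / 440 = 207.3 N/mm (vertical).
Torsion M = P·e = 91.2×10³ × 310 = 28272000 N·mm.
Critical point at (x, y) = (79.94, 115) from centroid. f_tx = M·y/J = 758.5 N/mm; f_ty = M·x/J = 527.3 N/mm.
Resultant f_max = √[f_tx² + (f_v + f_ty)²] = √[758.5² + (207.3 + 527.3)²] = 1056 N/mm.
Capacity per unit length: φr_n = 0.75 × 0.6 × 550 × (0.707 × 12) = 2100 N/mm.
1056 ≤ 2100 → adequate.

f_max ≈ 1060 N/mm; adequate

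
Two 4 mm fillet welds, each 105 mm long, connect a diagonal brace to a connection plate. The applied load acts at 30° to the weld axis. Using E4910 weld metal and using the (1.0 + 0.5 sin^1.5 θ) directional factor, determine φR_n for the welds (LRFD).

E49XX → F_EXX = 490 MPa.
t_e = 0.707 × 4 = 2.828 mm; A_we = 2.828 × 210 = 593.9 mm².
Directional factor: 1.0 + 0.5 sin^1.5(30°) = 1.177.
F_nw = 0.6 × 490 × 1.177 = 346 MPa.
φR_n = 0.75 × 346 × 593.9 × 10⁻³ = 154.1 kN.

φR_n ≈ 154 kN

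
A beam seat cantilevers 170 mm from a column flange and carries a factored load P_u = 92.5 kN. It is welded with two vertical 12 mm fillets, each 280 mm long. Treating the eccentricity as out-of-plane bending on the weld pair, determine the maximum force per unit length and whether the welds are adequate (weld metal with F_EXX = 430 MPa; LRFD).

f_max ≈ 624 N/mm; adequate

L_w = 2 × 280 = 560 mm; section modulus (unit throat) S = 2 × L²/6 = 26130 mm².
Direct shear f_v = P/L_w = 92.5×10³/560 = 165.2 N/mm.
Moment M = P × e = 92.5×10³ × 170 = 15725000 N·mm; bending f_b = M/S = 601.7 N/mm.
f_max = √(f_v² + f_b²) = √(165.2² + 601.7²) = 624 N/mm.
φr_n = 0.75 × 0.6 × 430 × (0.707 × 12) = 1642 N/mm → adequate.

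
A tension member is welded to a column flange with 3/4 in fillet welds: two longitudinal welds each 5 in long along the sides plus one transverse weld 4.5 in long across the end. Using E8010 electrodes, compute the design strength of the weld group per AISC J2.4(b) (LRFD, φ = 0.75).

E80XX → F_EXX = 80 ksi.
t_e = 0.707 × 0.75 = 0.5302 in.
R_nwl = 0.6 × 80 × 0.5302 × 10 = 254.5 kips (longitudinal, 2 welds).
R_nwt = 0.6 × 80 × 0.5302 × 4.5 = 114.5 kips (transverse, base value).
(i) R_nwl + R_nwt = 369.1 kips; (ii) 0.85 R_nwl + 1.5 R_nwt = 388.1 kips.
R_n = max = 388.1 kips [governs: (ii)]; φR_n = 291.1 kips.

φR_n ≈ 291 kips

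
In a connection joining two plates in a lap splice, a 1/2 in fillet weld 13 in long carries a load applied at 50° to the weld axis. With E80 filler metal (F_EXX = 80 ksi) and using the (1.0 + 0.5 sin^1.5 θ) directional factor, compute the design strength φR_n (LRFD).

φR_n ≈ 221 kips

t_e = 0.707 × 0.5 = 0.3535 in; A_we = 0.3535 × 13 = 4.595 in².
Directional factor: 1.0 + 0.5 sin^1.5(50°) = 1.335.
F_nw = 0.6 × 80 × 1.335 = 64.09 ksi.
φR_n = 0.75 × 64.09 × 4.595 = 220.9 kips.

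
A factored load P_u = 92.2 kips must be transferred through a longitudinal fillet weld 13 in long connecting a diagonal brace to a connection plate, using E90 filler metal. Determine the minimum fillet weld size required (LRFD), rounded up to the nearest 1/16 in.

E90XX → F_EXX = 90 ksi.
Total weld length L = 13 in.
Required throat t_e = P_u / (φ × 0.6 F_EXX × L) = 92.2 / (0.75 × 0.6 × 90 × 13) = 0.1751 in.
Required leg w = t_e / 0.707 = 0.2477 in → use 1/4 in.

w = 1/4 in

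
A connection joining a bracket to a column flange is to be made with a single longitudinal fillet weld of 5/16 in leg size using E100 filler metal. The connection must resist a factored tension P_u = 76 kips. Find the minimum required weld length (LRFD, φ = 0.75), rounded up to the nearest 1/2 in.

E100XX → F_EXX = 100 ksi.
Throat t_e = 0.707 × 0.3125 = 0.2209 in.
φr_n = 0.75 × 0.6 × 100 × 0.2209 = 9.942 kips/in.
L_req = P_u / φr_n = 76 / 9.942 = 7.644 in total.
Round up → use L = 8 in.

L = 8 in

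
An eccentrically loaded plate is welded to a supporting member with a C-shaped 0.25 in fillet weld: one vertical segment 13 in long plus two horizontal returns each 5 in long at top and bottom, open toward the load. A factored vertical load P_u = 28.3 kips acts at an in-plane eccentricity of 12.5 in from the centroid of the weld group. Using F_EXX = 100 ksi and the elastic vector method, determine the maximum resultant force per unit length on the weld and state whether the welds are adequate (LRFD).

Total weld length L_w = 23 in. Treat welds as unit-width lines.
Centroid: x̄ = 2×5×2.5 / 23 = 1.087 in from the vertical weld.
Polar moment about centroid: J = I_x + I_y = [13³/12 + 2×5×6.5²] + [13×1.087² + 2(5³/12 + 5×1.413²)] = 661.7 in³.
Direct shear f_v = P/L_w = 28.3 / 23 = 1.23 kip/in (vertical).
Torsion M = P·e = 28.3 × 12.5 = 353.75 kip·in.
Critical point at (x, y) = (3.913, 6.5) from centroid. f_tx = M·y/J = 3.475 kip/in; f_ty = M·x/J = 2.092 kip/in.
Resultant f_max = √[f_tx² + (f_v + f_ty)²] = √[3.475² + (1.23 + 2.092)²] = 4.807 kip/in.
Capacity per unit length: φr_n = 0.75 × 0.6 × 100 × (0.707 × 0.25) = 7.954 kip/in.
4.807 ≤ 7.954 → adequate.

f_max ≈ 4.81 kip/in; adequate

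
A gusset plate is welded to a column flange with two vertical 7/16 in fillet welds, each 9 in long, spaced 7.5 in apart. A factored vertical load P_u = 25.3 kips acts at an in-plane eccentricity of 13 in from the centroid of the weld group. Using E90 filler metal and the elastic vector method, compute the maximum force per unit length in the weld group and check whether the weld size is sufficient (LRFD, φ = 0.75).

E90XX → F_EXX = 90 ksi.
Total weld length L_w = 18 in. Treat welds as unit-width lines.
Polar moment about centroid: J = 2[d³/12 + d(b/2)²] = 2[9³/12 + 9×3.75²] = 374.6 in³.
Direct shear f_v = P/L_w = 25.3 / 18 = 1.406 kip/in (vertical).
Torsion M = P·e = 25.3 × 13 = 328.9 kip·in.
Critical point at (x, y) = (3.75, 4.5) from centroid. f_tx = M·y/J = 3.951 kip/in; f_ty = M·x/J = 3.292 kip/in.
Resultant f_max = √[f_tx² + (f_v + f_ty)²] = √[3.951² + (1.406 + 3.292)²] = 6.138 kip/in.
Capacity per unit length: φr_n = 0.75 × 0.6 × 90 × (0.707 × 0.4375) = 12.53 kip/in.
6.138 ≤ 12.53 → adequate.

f_max ≈ 6.14 kip/in; adequate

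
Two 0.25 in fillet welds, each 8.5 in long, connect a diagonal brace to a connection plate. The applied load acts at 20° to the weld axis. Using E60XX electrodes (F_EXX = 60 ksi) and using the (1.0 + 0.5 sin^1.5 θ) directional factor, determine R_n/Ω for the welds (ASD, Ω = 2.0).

t_e = 0.707 × 0.25 = 0.1767 in; A_we = 0.1767 × 17 = 3.005 in².
Directional factor: 1.0 + 0.5 sin^1.5(20°) = 1.1.
F_nw = 0.6 × 60 × 1.1 = 39.6 ksi.
R_n/Ω = (39.6 × 3.005) / 2.0 = 59.49 kips.

R_n/Ω ≈ 59.5 kips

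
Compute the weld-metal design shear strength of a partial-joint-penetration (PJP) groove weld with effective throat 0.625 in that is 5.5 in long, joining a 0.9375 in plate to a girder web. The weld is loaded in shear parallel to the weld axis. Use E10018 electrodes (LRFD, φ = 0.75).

φR_n ≈ 155 kip

E100XX → F_EXX = 100 ksi.
Effective throat (given) t_e = 0.625 in.
A_we = 0.625 × 5.5 = 3.438 in².
F_nw = 0.6 F_EXX = 60 ksi.
φR_n = 0.75 × 60 × 3.438 = 154.7 kip.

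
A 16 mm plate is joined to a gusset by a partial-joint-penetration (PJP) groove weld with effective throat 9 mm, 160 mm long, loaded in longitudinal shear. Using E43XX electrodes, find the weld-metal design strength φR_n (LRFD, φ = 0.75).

E43XX → F_EXX = 430 MPa.
Effective throat (given) t_e = 9 mm.
A_we = 9 × 160 = 1440 mm².
F_nw = 0.6 F_EXX = 258 MPa.
φR_n = 0.75 × 258 × 1440 × 10⁻³ = 278.6 kN.

φR_n ≈ 279 kN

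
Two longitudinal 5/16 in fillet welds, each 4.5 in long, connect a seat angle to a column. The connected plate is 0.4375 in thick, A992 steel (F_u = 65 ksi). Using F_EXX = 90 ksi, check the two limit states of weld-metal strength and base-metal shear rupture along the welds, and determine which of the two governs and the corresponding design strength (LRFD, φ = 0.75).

t_e = 0.707 × 0.3125 = 0.2209 in; L = 9 in.
Weld metal: φR_n = 0.75 × 0.6 × 90 × 0.2209 × 9 = 80.53 kip.
Base metal (shear rupture): φR_n = 0.75 × 0.6 × 65 × 0.4375 × 9 = 115.2 kip.
Governing: weld metal.

φR_n ≈ 80.5 kip (weld metal governs)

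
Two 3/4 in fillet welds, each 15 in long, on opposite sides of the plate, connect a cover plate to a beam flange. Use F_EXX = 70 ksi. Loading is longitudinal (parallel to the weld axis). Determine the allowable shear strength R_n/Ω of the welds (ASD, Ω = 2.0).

R_n/Ω ≈ 334 kip

Effective throat t_e = 0.707 × 0.75 = 0.5302 in.
Total length L = 30 in; A_we = 0.5302 × 30 = 15.91 in².
F_nw = 0.6 F_EXX = 0.6 × 70 = 42 ksi.
R_n = 42 × 15.91 = 668.1 kip; R_n/Ω = 668.1/2.0 = 334.1 kip.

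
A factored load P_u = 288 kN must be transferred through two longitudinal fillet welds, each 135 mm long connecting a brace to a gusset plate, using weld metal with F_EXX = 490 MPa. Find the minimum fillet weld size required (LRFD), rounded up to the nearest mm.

w = 7 mm

Total weld length L = 270 mm.
Required throat t_e = P_u / (φ × 0.6 F_EXX × L) = 288 / (0.75 × 0.6 × 490 × 270 × 10⁻³) = 4.837 mm.
Required leg w = t_e / 0.707 = 6.842 mm → use 7 mm.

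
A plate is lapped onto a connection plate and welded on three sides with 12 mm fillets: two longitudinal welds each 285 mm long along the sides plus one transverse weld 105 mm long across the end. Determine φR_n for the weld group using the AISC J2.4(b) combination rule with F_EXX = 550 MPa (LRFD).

φR_n ≈ 1420 kN

t_e = 0.707 × 12 = 8.484 mm.
R_nwl = 0.6 × 550 × 8.484 × 570 × 10⁻³ = 1596 kN (longitudinal, 2 welds).
R_nwt = 0.6 × 550 × 8.484 × 105 × 10⁻³ = 294 kN (transverse, base value).
(i) R_nwl + R_nwt = 1890 kN; (ii) 0.85 R_nwl + 1.5 R_nwt = 1797 kN.
R_n = max = 1890 kN [governs: (i)]; φR_n = 1417 kN.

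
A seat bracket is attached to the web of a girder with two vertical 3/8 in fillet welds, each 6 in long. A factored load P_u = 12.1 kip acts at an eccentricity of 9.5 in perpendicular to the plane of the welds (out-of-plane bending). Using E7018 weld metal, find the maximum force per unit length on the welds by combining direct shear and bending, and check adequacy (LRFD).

E70XX → F_EXX = 70 ksi.
L_w = 2 × 6 = 12 in; section modulus (unit throat) S = 2 × L²/6 = 12 in².
Direct shear f_v = P/L_w = 12.1/12 = 1.008 kip/in.
Moment M = P × e = 12.1 × 9.5 = 114.95 kip·in; bending f_b = M/S = 9.579 kip/in.
f_max = √(f_v² + f_b²) = √(1.008² + 9.579²) = 9.632 kip/in.
φr_n = 0.75 × 0.6 × 70 × (0.707 × 0.375) = 8.351 kip/in → NOT adequate.

f_max ≈ 9.63 kip/in; NOT adequate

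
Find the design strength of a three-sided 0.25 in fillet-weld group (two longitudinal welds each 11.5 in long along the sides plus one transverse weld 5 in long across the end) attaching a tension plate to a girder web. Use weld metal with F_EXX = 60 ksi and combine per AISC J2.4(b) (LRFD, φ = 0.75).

φR_n ≈ 134 kip

t_e = 0.707 × 0.25 = 0.1767 in.
R_nwl = 0.6 × 60 × 0.1767 × 23 = 146.3 kip (longitudinal, 2 welds).
R_nwt = 0.6 × 60 × 0.1767 × 5 = 31.81 kip (transverse, base value).
(i) R_nwl + R_nwt = 178.2 kip; (ii) 0.85 R_nwl + 1.5 R_nwt = 172.1 kip.
R_n = max = 178.2 kip [governs: (i)]; φR_n = 133.6 kip.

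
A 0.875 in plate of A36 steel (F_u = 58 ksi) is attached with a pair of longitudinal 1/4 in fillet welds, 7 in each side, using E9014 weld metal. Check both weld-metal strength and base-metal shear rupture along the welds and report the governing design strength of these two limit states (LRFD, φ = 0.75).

φR_n ≈ 100 kips (weld metal governs)

E90XX → F_EXX = 90 ksi.
t_e = 0.707 × 0.25 = 0.1767 in; L = 14 in.
Weld metal: φR_n = 0.75 × 0.6 × 90 × 0.1767 × 14 = 100.2 kips.
Base metal (shear rupture): φR_n = 0.75 × 0.6 × 58 × 0.875 × 14 = 319.7 kips.
Governing: weld metal.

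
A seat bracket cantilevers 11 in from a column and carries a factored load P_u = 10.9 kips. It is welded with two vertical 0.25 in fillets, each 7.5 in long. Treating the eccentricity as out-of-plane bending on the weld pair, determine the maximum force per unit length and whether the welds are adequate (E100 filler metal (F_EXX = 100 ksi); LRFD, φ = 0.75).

L_w = 2 × 7.5 = 15 in; section modulus (unit throat) S = 2 × L²/6 = 18.75 in².
Direct shear f_v = P/L_w = 10.9/15 = 0.7267 kip/in.
Moment M = P × e = 10.9 × 11 = 119.9 kip·in; bending f_b = M/S = 6.395 kip/in.
f_max = √(f_v² + f_b²) = √(0.7267² + 6.395²) = 6.436 kip/in.
φr_n = 0.75 × 0.6 × 100 × (0.707 × 0.25) = 7.954 kip/in → adequate.

f_max ≈ 6.44 kip/in; adequate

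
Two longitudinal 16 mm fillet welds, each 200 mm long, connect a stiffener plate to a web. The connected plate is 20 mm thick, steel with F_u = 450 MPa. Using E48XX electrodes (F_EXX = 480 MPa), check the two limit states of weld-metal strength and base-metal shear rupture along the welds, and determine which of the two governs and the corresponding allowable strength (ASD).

R_n/Ω ≈ 652 kN (weld metal governs)

t_e = 0.707 × 16 = 11.31 mm; L = 400 mm.
Weld metal: R_n/Ω = (1/2.0) × 0.6 × 480 × 11.31 × 400 × 10⁻³ = 651.6 kN.
Base metal (shear rupture): R_n/Ω = (1/2.0) × 0.6 × 450 × 20 × 400 × 10⁻³ = 1080 kN.
Governing: weld metal.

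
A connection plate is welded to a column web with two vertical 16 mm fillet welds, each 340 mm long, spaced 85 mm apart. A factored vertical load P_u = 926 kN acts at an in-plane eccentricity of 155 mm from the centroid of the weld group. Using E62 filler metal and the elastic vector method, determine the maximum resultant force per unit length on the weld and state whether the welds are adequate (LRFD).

f_max ≈ 3800 N/mm; NOT adequate

E62XX → F_EXX = 620 MPa.
Total weld length L_w = 680 mm. Treat welds as unit-width lines.
Polar moment about centroid: J = 2[d³/12 + d(b/2)²] = 2[340³/12 + 340×42.5²] = 7779000 mm³.
Direct shear f_v = P/L_w = 926×10³ / 680 = 1362 N/mm (vertical).
Torsion M = P·e = 926×10³ × 155 = 143530000 N·mm.
Critical point at (x, y) = (42.5, 170) from centroid. f_tx = M·y/J = 3137 N/mm; f_ty = M·x/J = 784.2 N/mm.
Resultant f_max = √[f_tx² + (f_v + f_ty)²] = √[3137² + (1362 + 784.2)²] = 3801 N/mm.
Capacity per unit length: φr_n = 0.75 × 0.6 × 620 × (0.707 × 16) = 3156 N/mm.
3801 > 3156 → NOT adequate.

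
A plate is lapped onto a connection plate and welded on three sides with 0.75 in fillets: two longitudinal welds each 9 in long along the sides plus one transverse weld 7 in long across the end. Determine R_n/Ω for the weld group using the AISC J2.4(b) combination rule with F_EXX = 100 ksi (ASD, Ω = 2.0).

t_e = 0.707 × 0.75 = 0.5302 in.
R_nwl = 0.6 × 100 × 0.5302 × 18 = 572.7 kips (longitudinal, 2 welds).
R_nwt = 0.6 × 100 × 0.5302 × 7 = 222.7 kips (transverse, base value).
(i) R_nwl + R_nwt = 795.4 kips; (ii) 0.85 R_nwl + 1.5 R_nwt = 820.8 kips.
R_n = max = 820.8 kips [governs: (ii)]; R_n/Ω = 410.4 kips.

R_n/Ω ≈ 410 kips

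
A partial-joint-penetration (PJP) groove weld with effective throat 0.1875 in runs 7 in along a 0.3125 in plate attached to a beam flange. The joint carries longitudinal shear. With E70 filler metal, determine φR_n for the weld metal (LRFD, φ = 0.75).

φR_n ≈ 41.3 kip

E70XX → F_EXX = 70 ksi.
Effective throat (given) t_e = 0.1875 in.
A_we = 0.1875 × 7 = 1.312 in².
F_nw = 0.6 F_EXX = 42 ksi.
φR_n = 0.75 × 42 × 1.312 = 41.34 kip.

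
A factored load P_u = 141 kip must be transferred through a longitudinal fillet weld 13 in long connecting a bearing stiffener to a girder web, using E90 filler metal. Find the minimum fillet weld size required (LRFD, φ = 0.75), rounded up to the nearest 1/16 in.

w = 7/16 in

E90XX → F_EXX = 90 ksi.
Total weld length L = 13 in.
Required throat t_e = P_u / (φ × 0.6 F_EXX × L) = 141 / (0.75 × 0.6 × 90 × 13) = 0.2678 in.
Required leg w = t_e / 0.707 = 0.3788 in → use 7/16 in.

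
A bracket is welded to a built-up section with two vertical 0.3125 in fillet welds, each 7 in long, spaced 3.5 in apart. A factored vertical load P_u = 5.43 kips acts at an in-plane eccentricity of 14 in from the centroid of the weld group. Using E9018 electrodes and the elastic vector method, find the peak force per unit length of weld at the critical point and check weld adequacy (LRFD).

f_max ≈ 3.17 kip/in; adequate

E90XX → F_EXX = 90 ksi.
Total weld length L_w = 14 in. Treat welds as unit-width lines.
Polar moment about centroid: J = 2[d³/12 + d(b/2)²] = 2[7³/12 + 7×1.75²] = 100 in³.
Direct shear f_v = P/L_w = 5.43 / 14 = 0.3879 kip/in (vertical).
Torsion M = P·e = 5.43 × 14 = 76.02 kip·in.
Critical point at (x, y) = (1.75, 3.5) from centroid. f_tx = M·y/J = 2.66 kip/in; f_ty = M·x/J = 1.33 kip/in.
Resultant f_max = √[f_tx² + (f_v + f_ty)²] = √[2.66² + (0.3879 + 1.33)²] = 3.166 kip/in.
Capacity per unit length: φr_n = 0.75 × 0.6 × 90 × (0.707 × 0.3125) = 8.948 kip/in.
3.166 ≤ 8.948 → adequate.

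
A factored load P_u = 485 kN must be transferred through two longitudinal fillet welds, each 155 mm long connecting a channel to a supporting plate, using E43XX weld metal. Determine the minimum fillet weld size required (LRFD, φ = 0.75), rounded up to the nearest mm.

w = 12 mm

E43XX → F_EXX = 430 MPa.
Total weld length L = 310 mm.
Required throat t_e = P_u / (φ × 0.6 F_EXX × L) = 485 / (0.75 × 0.6 × 430 × 310 × 10⁻³) = 8.085 mm.
Required leg w = t_e / 0.707 = 11.44 mm → use 12 mm.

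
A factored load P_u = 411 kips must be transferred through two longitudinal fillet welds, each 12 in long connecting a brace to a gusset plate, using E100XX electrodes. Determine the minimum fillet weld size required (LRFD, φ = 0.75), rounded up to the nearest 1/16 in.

E100XX → F_EXX = 100 ksi.
Total weld length L = 24 in.
Required throat t_e = P_u / (φ × 0.6 F_EXX × L) = 411 / (0.75 × 0.6 × 100 × 24) = 0.3806 in.
Required leg w = t_e / 0.707 = 0.5383 in → use 9/16 in.

w = 9/16 in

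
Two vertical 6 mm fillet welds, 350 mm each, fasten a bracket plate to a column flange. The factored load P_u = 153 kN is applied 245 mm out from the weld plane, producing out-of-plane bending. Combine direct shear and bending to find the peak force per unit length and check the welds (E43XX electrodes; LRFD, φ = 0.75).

f_max ≈ 944 N/mm; NOT adequate

E43XX → F_EXX = 430 MPa.
L_w = 2 × 350 = 700 mm; section modulus (unit throat) S = 2 × L²/6 = 40830 mm².
Direct shear f_v = P/L_w = 153×10³/700 = 218.6 N/mm.
Moment M = P × e = 153×10³ × 245 = 37485000 N·mm; bending f_b = M/S = 918 N/mm.
f_max = √(f_v² + f_b²) = √(218.6² + 918²) = 943.7 N/mm.
φr_n = 0.75 × 0.6 × 430 × (0.707 × 6) = 820.8 N/mm → NOT adequate.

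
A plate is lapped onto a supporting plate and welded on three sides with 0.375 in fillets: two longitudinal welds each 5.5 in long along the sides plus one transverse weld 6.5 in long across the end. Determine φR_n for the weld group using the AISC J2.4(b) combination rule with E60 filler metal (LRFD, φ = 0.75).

φR_n ≈ 137 kip

E60XX → F_EXX = 60 ksi.
t_e = 0.707 × 0.375 = 0.2651 in.
R_nwl = 0.6 × 60 × 0.2651 × 11 = 105 kip (longitudinal, 2 welds).
R_nwt = 0.6 × 60 × 0.2651 × 6.5 = 62.04 kip (transverse, base value).
(i) R_nwl + R_nwt = 167 kip; (ii) 0.85 R_nwl + 1.5 R_nwt = 182.3 kip.
R_n = max = 182.3 kip [governs: (ii)]; φR_n = 136.7 kip.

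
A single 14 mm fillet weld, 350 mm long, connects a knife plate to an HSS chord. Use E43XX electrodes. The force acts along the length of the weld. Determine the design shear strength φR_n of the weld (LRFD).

E43XX → F_EXX = 430 MPa.
Effective throat t_e = 0.707 × 14 = 9.898 mm.
Total length L = 350 mm; A_we = 9.898 × 350 = 3464 mm².
F_nw = 0.6 F_EXX = 0.6 × 430 = 258 MPa.
φR_n = 0.75 × 258 × 3464 × 10⁻³ = 670.3 kN.

φR_n ≈ 670 kN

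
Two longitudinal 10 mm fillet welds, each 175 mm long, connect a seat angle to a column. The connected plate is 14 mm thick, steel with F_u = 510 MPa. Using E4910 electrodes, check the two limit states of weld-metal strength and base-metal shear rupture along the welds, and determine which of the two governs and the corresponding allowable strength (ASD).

E49XX → F_EXX = 490 MPa.
t_e = 0.707 × 10 = 7.07 mm; L = 350 mm.
Weld metal: R_n/Ω = (1/2.0) × 0.6 × 490 × 7.07 × 350 × 10⁻³ = 363.8 kN.
Base metal (shear rupture): R_n/Ω = (1/2.0) × 0.6 × 510 × 14 × 350 × 10⁻³ = 749.7 kN.
Governing: weld metal.

R_n/Ω ≈ 364 kN (weld metal governs)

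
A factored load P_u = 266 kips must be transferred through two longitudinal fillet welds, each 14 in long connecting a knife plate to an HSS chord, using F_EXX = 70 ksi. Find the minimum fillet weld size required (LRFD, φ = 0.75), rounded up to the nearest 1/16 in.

Total weld length L = 28 in.
Required throat t_e = P_u / (φ × 0.6 F_EXX × L) = 266 / (0.75 × 0.6 × 70 × 28) = 0.3016 in.
Required leg w = t_e / 0.707 = 0.4266 in → use 7/16 in.

w = 7/16 in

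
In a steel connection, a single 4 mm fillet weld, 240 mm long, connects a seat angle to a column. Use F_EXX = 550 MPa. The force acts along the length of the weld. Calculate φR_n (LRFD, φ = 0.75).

Effective throat t_e = 0.707 × 4 = 2.828 mm.
Total length L = 240 mm; A_we = 2.828 × 240 = 678.7 mm².
F_nw = 0.6 F_EXX = 0.6 × 550 = 330 MPa.
φR_n = 0.75 × 330 × 678.7 × 10⁻³ = 168 kN.

φR_n ≈ 168 kN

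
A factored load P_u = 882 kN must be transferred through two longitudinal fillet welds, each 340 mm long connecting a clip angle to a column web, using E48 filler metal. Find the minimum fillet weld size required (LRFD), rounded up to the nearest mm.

E48XX → F_EXX = 480 MPa.
Total weld length L = 680 mm.
Required throat t_e = P_u / (φ × 0.6 F_EXX × L) = 882 / (0.75 × 0.6 × 480 × 680 × 10⁻³) = 6.005 mm.
Required leg w = t_e / 0.707 = 8.493 mm → use 9 mm.

w = 9 mm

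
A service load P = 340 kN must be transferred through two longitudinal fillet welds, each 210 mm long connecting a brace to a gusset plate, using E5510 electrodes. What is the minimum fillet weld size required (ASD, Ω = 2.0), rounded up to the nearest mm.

w = 7 mm

E55XX → F_EXX = 550 MPa.
Total weld length L = 420 mm.
Required throat t_e = P × Ω / (0.6 F_EXX × L) = 340 × 2.0 / (0.6 × 550 × 420 × 10⁻³) = 4.906 mm.
Required leg w = t_e / 0.707 = 6.939 mm → use 7 mm.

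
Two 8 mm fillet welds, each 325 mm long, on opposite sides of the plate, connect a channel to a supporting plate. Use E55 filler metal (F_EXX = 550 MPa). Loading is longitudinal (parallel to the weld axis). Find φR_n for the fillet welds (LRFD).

Effective throat t_e = 0.707 × 8 = 5.656 mm.
Total length L = 650 mm; A_we = 5.656 × 650 = 3676 mm².
F_nw = 0.6 F_EXX = 0.6 × 550 = 330 MPa.
φR_n = 0.75 × 330 × 3676 × 10⁻³ = 909.9 kN.

φR_n ≈ 910 kN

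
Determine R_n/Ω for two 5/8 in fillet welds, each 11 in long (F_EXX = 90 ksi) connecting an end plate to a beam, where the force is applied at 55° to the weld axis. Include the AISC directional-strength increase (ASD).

R_n/Ω ≈ 360 kips

t_e = 0.707 × 0.625 = 0.4419 in; A_we = 0.4419 × 22 = 9.721 in².
Directional factor: 1.0 + 0.5 sin^1.5(55°) = 1.371.
F_nw = 0.6 × 90 × 1.371 = 74.02 ksi.
R_n/Ω = (74.02 × 9.721) / 2.0 = 359.8 kips.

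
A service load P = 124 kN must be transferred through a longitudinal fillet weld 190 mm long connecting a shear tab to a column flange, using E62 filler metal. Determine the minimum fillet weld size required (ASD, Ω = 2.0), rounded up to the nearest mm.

E62XX → F_EXX = 620 MPa.
Total weld length L = 190 mm.
Required throat t_e = P × Ω / (0.6 F_EXX × L) = 124 × 2.0 / (0.6 × 620 × 190 × 10⁻³) = 3.509 mm.
Required leg w = t_e / 0.707 = 4.963 mm → use 5 mm.

w = 5 mm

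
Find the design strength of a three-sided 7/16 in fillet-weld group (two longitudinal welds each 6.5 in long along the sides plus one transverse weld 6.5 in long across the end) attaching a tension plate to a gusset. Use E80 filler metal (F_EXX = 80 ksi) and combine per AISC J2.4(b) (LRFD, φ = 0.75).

t_e = 0.707 × 0.4375 = 0.3093 in.
R_nwl = 0.6 × 80 × 0.3093 × 13 = 193 kip (longitudinal, 2 welds).
R_nwt = 0.6 × 80 × 0.3093 × 6.5 = 96.51 kip (transverse, base value).
(i) R_nwl + R_nwt = 289.5 kip; (ii) 0.85 R_nwl + 1.5 R_nwt = 308.8 kip.
R_n = max = 308.8 kip [governs: (ii)]; φR_n = 231.6 kip.

φR_n ≈ 232 kip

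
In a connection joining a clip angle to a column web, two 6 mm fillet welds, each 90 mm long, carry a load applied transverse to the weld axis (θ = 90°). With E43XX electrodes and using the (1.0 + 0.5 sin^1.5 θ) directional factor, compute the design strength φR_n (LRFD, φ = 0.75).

φR_n ≈ 222 kN

E43XX → F_EXX = 430 MPa.
t_e = 0.707 × 6 = 4.242 mm; A_we = 4.242 × 180 = 763.6 mm².
Directional factor: 1.0 + 0.5 sin^1.5(90°) = 1.5.
F_nw = 0.6 × 430 × 1.5 = 387 MPa.
φR_n = 0.75 × 387 × 763.6 × 10⁻³ = 221.6 kN.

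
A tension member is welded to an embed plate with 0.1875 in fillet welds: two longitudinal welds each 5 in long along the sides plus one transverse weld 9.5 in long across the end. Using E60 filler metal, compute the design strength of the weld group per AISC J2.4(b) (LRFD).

E60XX → F_EXX = 60 ksi.
t_e = 0.707 × 0.1875 = 0.1326 in.
R_nwl = 0.6 × 60 × 0.1326 × 10 = 47.72 kip (longitudinal, 2 welds).
R_nwt = 0.6 × 60 × 0.1326 × 9.5 = 45.34 kip (transverse, base value).
(i) R_nwl + R_nwt = 93.06 kip; (ii) 0.85 R_nwl + 1.5 R_nwt = 108.6 kip.
R_n = max = 108.6 kip [governs: (ii)]; φR_n = 81.43 kip.

φR_n ≈ 81.4 kip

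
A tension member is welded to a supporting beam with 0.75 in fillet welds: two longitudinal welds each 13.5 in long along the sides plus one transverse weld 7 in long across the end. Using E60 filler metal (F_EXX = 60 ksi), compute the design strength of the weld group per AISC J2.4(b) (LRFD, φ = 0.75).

t_e = 0.707 × 0.75 = 0.5302 in.
R_nwl = 0.6 × 60 × 0.5302 × 27 = 515.4 kip (longitudinal, 2 welds).
R_nwt = 0.6 × 60 × 0.5302 × 7 = 133.6 kip (transverse, base value).
(i) R_nwl + R_nwt = 649 kip; (ii) 0.85 R_nwl + 1.5 R_nwt = 638.5 kip.
R_n = max = 649 kip [governs: (i)]; φR_n = 486.8 kip.

φR_n ≈ 487 kip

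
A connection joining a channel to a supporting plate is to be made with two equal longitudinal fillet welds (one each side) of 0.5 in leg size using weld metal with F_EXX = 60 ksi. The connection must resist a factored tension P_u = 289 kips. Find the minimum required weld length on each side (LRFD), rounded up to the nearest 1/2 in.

L = 15.5 in on each side

Throat t_e = 0.707 × 0.5 = 0.3535 in.
φr_n = 0.75 × 0.6 × 60 × 0.3535 = 9.544 kips/in.
L_req = P_u / φr_n = 289 / 9.544 = 30.28 in total.
Per side: 30.28 / 2 = 15.14 in.
Round up → use L = 15.5 in on each side.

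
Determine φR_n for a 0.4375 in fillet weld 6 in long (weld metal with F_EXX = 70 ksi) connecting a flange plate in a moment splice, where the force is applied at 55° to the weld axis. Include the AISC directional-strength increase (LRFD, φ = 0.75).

t_e = 0.707 × 0.4375 = 0.3093 in; A_we = 0.3093 × 6 = 1.856 in².
Directional factor: 1.0 + 0.5 sin^1.5(55°) = 1.371.
F_nw = 0.6 × 70 × 1.371 = 57.57 ksi.
φR_n = 0.75 × 57.57 × 1.856 = 80.13 kips.

φR_n ≈ 80.1 kips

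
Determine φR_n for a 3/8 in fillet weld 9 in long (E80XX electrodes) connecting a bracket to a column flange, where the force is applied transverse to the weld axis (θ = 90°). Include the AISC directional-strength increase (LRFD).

E80XX → F_EXX = 80 ksi.
t_e = 0.707 × 0.375 = 0.2651 in; A_we = 0.2651 × 9 = 2.386 in².
Directional factor: 1.0 + 0.5 sin^1.5(90°) = 1.5.
F_nw = 0.6 × 80 × 1.5 = 72 ksi.
φR_n = 0.75 × 72 × 2.386 = 128.9 kip.

φR_n ≈ 129 kip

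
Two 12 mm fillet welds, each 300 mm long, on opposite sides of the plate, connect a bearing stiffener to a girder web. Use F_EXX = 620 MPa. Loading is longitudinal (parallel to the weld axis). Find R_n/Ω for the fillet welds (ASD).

R_n/Ω ≈ 947 kN

Effective throat t_e = 0.707 × 12 = 8.484 mm.
Total length L = 600 mm; A_we = 8.484 × 600 = 5090 mm².
F_nw = 0.6 F_EXX = 0.6 × 620 = 372 MPa.
R_n = 372 × 5090 × 10⁻³ = 1894 kN; R_n/Ω = 1894/2.0 = 946.8 kN.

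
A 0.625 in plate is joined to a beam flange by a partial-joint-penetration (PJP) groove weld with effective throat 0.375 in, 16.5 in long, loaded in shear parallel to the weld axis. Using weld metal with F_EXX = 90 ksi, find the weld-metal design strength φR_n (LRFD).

Effective throat (given) t_e = 0.375 in.
A_we = 0.375 × 16.5 = 6.188 in².
F_nw = 0.6 F_EXX = 54 ksi.
φR_n = 0.75 × 54 × 6.188 = 250.6 kip.

φR_n ≈ 251 kip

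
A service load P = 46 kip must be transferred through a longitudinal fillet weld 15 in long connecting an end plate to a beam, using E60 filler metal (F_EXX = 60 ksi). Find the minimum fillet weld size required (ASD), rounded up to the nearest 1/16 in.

w = 1/4 in

Total weld length L = 15 in.
Required throat t_e = P × Ω / (0.6 F_EXX × L) = 46 × 2.0 / (0.6 × 60 × 15) = 0.1704 in.
Required leg w = t_e / 0.707 = 0.241 in → use 1/4 in.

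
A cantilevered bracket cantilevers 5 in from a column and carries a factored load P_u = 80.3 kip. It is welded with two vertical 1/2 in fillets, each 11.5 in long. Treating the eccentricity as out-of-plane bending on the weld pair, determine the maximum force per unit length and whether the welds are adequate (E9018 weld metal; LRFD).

f_max ≈ 9.75 kip/in; adequate

E90XX → F_EXX = 90 ksi.
L_w = 2 × 11.5 = 23 in; section modulus (unit throat) S = 2 × L²/6 = 44.08 in².
Direct shear f_v = P/L_w = 80.3/23 = 3.491 kip/in.
Moment M = P × e = 80.3 × 5 = 401.5 kip·in; bending f_b = M/S = 9.108 kip/in.
f_max = √(f_v² + f_b²) = √(3.491² + 9.108²) = 9.754 kip/in.
φr_n = 0.75 × 0.6 × 90 × (0.707 × 0.5) = 14.32 kip/in → adequate.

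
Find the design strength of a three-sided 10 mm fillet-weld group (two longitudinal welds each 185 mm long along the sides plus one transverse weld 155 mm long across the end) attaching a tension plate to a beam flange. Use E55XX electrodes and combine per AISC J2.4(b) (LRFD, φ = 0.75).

E55XX → F_EXX = 550 MPa.
t_e = 0.707 × 10 = 7.07 mm.
R_nwl = 0.6 × 550 × 7.07 × 370 × 10⁻³ = 863.2 kN (longitudinal, 2 welds).
R_nwt = 0.6 × 550 × 7.07 × 155 × 10⁻³ = 361.6 kN (transverse, base value).
(i) R_nwl + R_nwt = 1225 kN; (ii) 0.85 R_nwl + 1.5 R_nwt = 1276 kN.
R_n = max = 1276 kN [governs: (ii)]; φR_n = 957.2 kN.

φR_n ≈ 957 kN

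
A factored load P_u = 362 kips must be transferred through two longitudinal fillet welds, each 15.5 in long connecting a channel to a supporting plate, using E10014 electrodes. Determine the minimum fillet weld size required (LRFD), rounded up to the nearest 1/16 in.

E100XX → F_EXX = 100 ksi.
Total weld length L = 31 in.
Required throat t_e = P_u / (φ × 0.6 F_EXX × L) = 362 / (0.75 × 0.6 × 100 × 31) = 0.2595 in.
Required leg w = t_e / 0.707 = 0.367 in → use 3/8 in.

w = 3/8 in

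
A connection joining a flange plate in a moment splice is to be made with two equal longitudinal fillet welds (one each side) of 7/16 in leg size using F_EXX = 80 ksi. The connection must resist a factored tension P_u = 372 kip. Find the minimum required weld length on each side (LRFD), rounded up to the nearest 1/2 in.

Throat t_e = 0.707 × 0.4375 = 0.3093 in.
φr_n = 0.75 × 0.6 × 80 × 0.3093 = 11.14 kip/in.
L_req = P_u / φr_n = 372 / 11.14 = 33.41 in total.
Per side: 33.41 / 2 = 16.7 in.
Round up → use L = 17 in on each side.

L = 17 in on each side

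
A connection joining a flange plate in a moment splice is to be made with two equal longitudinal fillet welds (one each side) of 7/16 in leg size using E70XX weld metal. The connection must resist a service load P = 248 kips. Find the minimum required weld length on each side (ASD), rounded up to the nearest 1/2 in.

E70XX → F_EXX = 70 ksi.
Throat t_e = 0.707 × 0.4375 = 0.3093 in.
r_n/Ω = (0.6 × 70 × 0.3093) / 2.0 = 6.496 kip/in.
L_req = P / (r_n/Ω) = 248 / 6.496 = 38.18 in total.
Per side: 38.18 / 2 = 19.09 in.
Round up → use L = 19.5 in on each side.

L = 19.5 in on each side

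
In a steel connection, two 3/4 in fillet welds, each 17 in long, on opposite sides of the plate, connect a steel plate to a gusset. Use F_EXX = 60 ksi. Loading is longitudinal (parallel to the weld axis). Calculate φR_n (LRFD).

Effective throat t_e = 0.707 × 0.75 = 0.5302 in.
Total length L = 34 in; A_we = 0.5302 × 34 = 18.03 in².
F_nw = 0.6 F_EXX = 0.6 × 60 = 36 ksi.
φR_n = 0.75 × 36 × 18.03 = 486.8 kips.

φR_n ≈ 487 kips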